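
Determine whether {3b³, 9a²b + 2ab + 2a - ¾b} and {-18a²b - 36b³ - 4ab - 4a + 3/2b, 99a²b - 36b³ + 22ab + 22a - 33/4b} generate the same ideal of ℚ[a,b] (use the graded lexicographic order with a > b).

Equality of ideals is decidable: compute both reduced Gröbner bases (unique for the ordering) and check whether they agree.
Buchberger on the first generating set:
f_1 = 3b³, LT = b³.
f_2 = 9a²b + 2ab + 2a - ¾b, LT = a²b.

S(f_1,f_2): lcm = a²b³. S = -2/9ab³ - 2/9ab² + 1/12b³.
  reduce S modulo (f_1, f_2):
  remainder -2/9ab² ≠ 0; add g_3 = -2/9ab² to the basis.

S(f_2,g_3): lcm = a²b². S = 2/9ab² + 2/9ab - 1/12b².
  reduce S modulo (f_1, f_2, g_3):
  remainder 2/9ab - 1/12b² ≠ 0; add g_4 = 2/9ab - 1/12b² to the basis.

S(f_2,g_4): lcm = a²b. S = ⅜ab² + 2/9ab + 2/9a - 1/12b.
  reduce S modulo (f_1, f_2, g_3, g_4):
  remainder 1/12b² + 2/9a - 1/12b ≠ 0; add g_5 = 1/12b² + 2/9a - 1/12b to the basis.

S(f_2,g_5): lcm = a²b². S = -8/3a³ + a²b + 2/9ab² + 2/9ab - 1/12b².
  reduce S modulo (f_1, f_2, g_3, g_4, g_5):
  remainder -8/3a³ ≠ 0; add g_6 = -8/3a³ to the basis.

S(g_3,g_5): lcm = ab². S = -8/3a² + ab.
  reduce S modulo (f_1, f_2, g_3, g_4, g_5, g_6):
  remainder -8/3a² - a + ⅜b ≠ 0; add g_7 = -8/3a² - a + ⅜b to the basis.

The other S-polynomials (S(f_1,g_3), S(f_1,g_4), S(g_3,g_4), S(f_1,g_5), S(g_4,g_5), S(f_1,g_6), S(f_2,g_6), S(g_3,g_6), S(g_4,g_6), S(g_5,g_6), S(f_1,g_7), S(f_2,g_7), S(g_3,g_7), S(g_4,g_7), S(g_5,g_7), S(g_6,g_7)) all reduce to 0 modulo the current basis, so we have a Gröbner basis.
Inter-reduce: drop elements whose leading term is divisible by another's, tail-reduce, and make monic.
Reduced Gröbner basis: {a² + ⅜a - 9/64b, ab + a - ⅜b, b² + 8/3a - b}.

Buchberger on the second generating set:
h_1 = -18a²b - 36b³ - 4ab - 4a + 3/2b, LT = a²b.
h_2 = 99a²b - 36b³ + 22ab + 22a - 33/4b, LT = a²b.

S(h_1,h_2): lcm = a²b. S = 26/11b³.
  reduce S modulo (h_1, h_2):
  remainder 26/11b³ ≠ 0; add k_3 = 26/11b³ to the basis.

S(h_1,k_3): lcm = a²b³. S = 2b⁵ + 2/9ab³ + 2/9ab² - 1/12b³.
  reduce S modulo (h_1, h_2, k_3):
  remainder 2/9ab² ≠ 0; add k_4 = 2/9ab² to the basis.

S(h_1,k_4): lcm = a²b². S = 2b⁴ + 2/9ab² + 2/9ab - 1/12b².
  reduce S modulo (h_1, h_2, k_3, k_4):
  remainder 2/9ab - 1/12b² ≠ 0; add k_5 = 2/9ab - 1/12b² to the basis.

S(h_1,k_5): lcm = a²b. S = ⅜ab² + 2b³ + 2/9ab + 2/9a - 1/12b.
  reduce S modulo (h_1, h_2, k_3, k_4, k_5):
  remainder 1/12b² + 2/9a - 1/12b ≠ 0; add k_6 = 1/12b² + 2/9a - 1/12b to the basis.

S(h_1,k_6): lcm = a²b². S = 2b⁴ - 8/3a³ + a²b + 2/9ab² + 2/9ab - 1/12b².
  reduce S modulo (h_1, h_2, k_3, k_4, k_5, k_6):
  remainder -8/3a³ ≠ 0; add k_7 = -8/3a³ to the basis.

S(k_4,k_6): lcm = ab². S = -8/3a² + ab.
  reduce S modulo (h_1, h_2, k_3, k_4, k_5, k_6, k_7):
  remainder -8/3a² - a + ⅜b ≠ 0; add k_8 = -8/3a² - a + ⅜b to the basis.

The other S-polynomials (S(h_2,k_3), S(h_2,k_4), S(k_3,k_4), S(h_2,k_5), S(k_3,k_5), S(k_4,k_5), S(h_2,k_6), S(k_3,k_6), S(k_5,k_6), S(h_1,k_7), S(h_2,k_7), S(k_3,k_7), S(k_4,k_7), S(k_5,k_7), S(k_6,k_7), S(h_1,k_8), S(h_2,k_8), S(k_3,k_8), S(k_4,k_8), S(k_5,k_8), S(k_6,k_8), S(k_7,k_8)) all reduce to 0 modulo the current basis, so we have a Gröbner basis.
Inter-reduce: drop elements whose leading term is divisible by another's, tail-reduce, and make monic.
Reduced Gröbner basis: {a² + ⅜a - 9/64b, ab + a - ⅜b, b² + 8/3a - b}.

These coincide, so the ideals are equal.

Yes, the ideals are equal.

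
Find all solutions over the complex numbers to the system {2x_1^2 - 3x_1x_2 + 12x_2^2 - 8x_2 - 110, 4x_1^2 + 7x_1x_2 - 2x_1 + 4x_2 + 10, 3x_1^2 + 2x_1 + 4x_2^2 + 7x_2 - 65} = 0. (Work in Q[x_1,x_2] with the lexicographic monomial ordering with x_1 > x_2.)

Compute a lex Gröbner basis by Buchberger's algorithm.
f_1 = 2x_1^2 - 3x_1x_2 + 12x_2^2 - 8x_2 - 110, LT = x_1^2.
f_2 = 4x_1^2 + 7x_1x_2 - 2x_1 + 4x_2 + 10, LT = x_1^2.
f_3 = 3x_1^2 + 2x_1 + 4x_2^2 + 7x_2 - 65, LT = x_1^2.

S(f_1,f_2): lcm = x_1^2. S = -13/4x_1x_2 + 1/2x_1 + 6x_2^2 - 5x_2 - 115/2.
  leading term x_1x_2: no divisor's leading term divides it; move -13/4x_1x_2 to the remainder.
  leading term x_1: no divisor's leading term divides it; move 1/2x_1 to the remainder.
  leading term x_2^2: no divisor's leading term divides it; move 6x_2^2 to the remainder.
  leading term x_2: no divisor's leading term divides it; move -5x_2 to the remainder.
  leading term 1: no divisor's leading term divides it; move -115/2 to the remainder.
  remainder -13/4x_1x_2 + 1/2x_1 + 6x_2^2 - 5x_2 - 115/2 ≠ 0; add h_4 = -13/4x_1x_2 + 1/2x_1 + 6x_2^2 - 5x_2 - 115/2 to the basis.

S(f_1,f_3): lcm = x_1^2. S = -3/2x_1x_2 - 2/3x_1 + 14/3x_2^2 - 19/3x_2 - 100/3.
  leading term x_1x_2: subtract (6/13)·h_4 from -3/2x_1x_2 - 2/3x_1 + 14/3x_2^2 - 19/3x_2 - 100/3 → -35/39x_1 + 74/39x_2^2 - 157/39x_2 - 265/39
  leading term x_1: no divisor's leading term divides it; move -35/39x_1 to the remainder.
  leading term x_2^2: no divisor's leading term divides it; move 74/39x_2^2 to the remainder.
  leading term x_2: no divisor's leading term divides it; move -157/39x_2 to the remainder.
  leading term 1: no divisor's leading term divides it; move -265/39 to the remainder.
  remainder -35/39x_1 + 74/39x_2^2 - 157/39x_2 - 265/39 ≠ 0; add h_5 = -35/39x_1 + 74/39x_2^2 - 157/39x_2 - 265/39 to the basis.

S(f_1,h_4): lcm = x_1^2x_2. S = 2/13x_1^2 + 9/26x_1x_2^2 - 20/13x_1x_2 - 230/13x_1 + 6x_2^3 - 4x_2^2 - 55x_2.
  leading term x_1^2: subtract (1/13)·f_1 from 2/13x_1^2 + 9/26x_1x_2^2 - 20/13x_1x_2 - 230/13x_1 + 6x_2^3 - 4x_2^2 - 55x_2 → 9/26x_1x_2^2 - 17/13x_1x_2 - 230/13x_1 + 6x_2^3 - 64/13x_2^2 - 707/13x_2 + 110/13
  leading term x_1x_2^2: subtract (-18/169x_2)·h_4 from 9/26x_1x_2^2 - 17/13x_1x_2 - 230/13x_1 + 6x_2^3 - 64/13x_2^2 - 707/13x_2 + 110/13 → -212/169x_1x_2 - 230/13x_1 + 1122/169x_2^3 - 922/169x_2^2 - 10226/169x_2 + 110/13
  leading term x_1x_2: subtract (848/2197)·h_4 from -212/169x_1x_2 - 230/13x_1 + 1122/169x_2^3 - 922/169x_2^2 - 10226/169x_2 + 110/13 → -39294/2197x_1 + 1122/169x_2^3 - 17074/2197x_2^2 - 128698/2197x_2 + 67350/2197
  leading term x_1: subtract (117882/5915)·h_5 from -39294/2197x_1 + 1122/169x_2^3 - 17074/2197x_2^2 - 128698/2197x_2 + 67350/2197 → 1122/169x_2^3 - 269642/5915x_2^2 + 128056/5915x_2 + 196464/1183
  leading term x_2^3: no divisor's leading term divides it; move 1122/169x_2^3 to the remainder.
  leading term x_2^2: no divisor's leading term divides it; move -269642/5915x_2^2 to the remainder.
  leading term x_2: no divisor's leading term divides it; move 128056/5915x_2 to the remainder.
  leading term 1: no divisor's leading term divides it; move 196464/1183 to the remainder.
  remainder 1122/169x_2^3 - 269642/5915x_2^2 + 128056/5915x_2 + 196464/1183 ≠ 0; add h_6 = 1122/169x_2^3 - 269642/5915x_2^2 + 128056/5915x_2 + 196464/1183 to the basis.

S(f_3,h_4): lcm = x_1^2x_2. S = 2/13x_1^2 + 24/13x_1x_2^2 - 34/39x_1x_2 - 230/13x_1 + 4/3x_2^3 + 7/3x_2^2 - 65/3x_2.
  leading term x_1^2: subtract (1/13)·f_1 from 2/13x_1^2 + 24/13x_1x_2^2 - 34/39x_1x_2 - 230/13x_1 + 4/3x_2^3 + 7/3x_2^2 - 65/3x_2 → 24/13x_1x_2^2 - 25/39x_1x_2 - 230/13x_1 + 4/3x_2^3 + 55/39x_2^2 - 821/39x_2 + 110/13
  leading term x_1x_2^2: subtract (-96/169x_2)·h_4 from 24/13x_1x_2^2 - 25/39x_1x_2 - 230/13x_1 + 4/3x_2^3 + 55/39x_2^2 - 821/39x_2 + 110/13 → -181/507x_1x_2 - 230/13x_1 + 2404/507x_2^3 - 725/507x_2^2 - 27233/507x_2 + 110/13
  leading term x_1x_2: subtract (724/6591)·h_4 from -181/507x_1x_2 - 230/13x_1 + 2404/507x_2^3 - 725/507x_2^2 - 27233/507x_2 + 110/13 → -116972/6591x_1 + 2404/507x_2^3 - 13769/6591x_2^2 - 116803/2197x_2 + 97400/6591
  leading term x_1: subtract (116972/5915)·h_5 from -116972/6591x_1 + 2404/507x_2^3 - 13769/6591x_2^2 - 116803/2197x_2 + 97400/6591 → 2404/507x_2^3 - 702911/17745x_2^2 + 469253/17745x_2 + 176444/1183
  leading term x_2^3: subtract (1202/1683)·h_6 from 2404/507x_2^3 - 702911/17745x_2^2 + 469253/17745x_2 + 176444/1183 → -415523/58905x_2^2 + 646909/58905x_2 + 119932/3927
  leading term x_2^2: no divisor's leading term divides it; move -415523/58905x_2^2 to the remainder.
  leading term x_2: no divisor's leading term divides it; move 646909/58905x_2 to the remainder.
  leading term 1: no divisor's leading term divides it; move 119932/3927 to the remainder.
  remainder -415523/58905x_2^2 + 646909/58905x_2 + 119932/3927 ≠ 0; add h_7 = -415523/58905x_2^2 + 646909/58905x_2 + 119932/3927 to the basis.

S(f_1,h_5): lcm = x_1^2. S = 74/35x_1x_2^2 - 419/70x_1x_2 - 53/7x_1 + 6x_2^2 - 4x_2 - 55.
  leading term x_1x_2^2: subtract (-296/455x_2)·h_4 from 74/35x_1x_2^2 - 419/70x_1x_2 - 53/7x_1 + 6x_2^2 - 4x_2 - 55 → -5151/910x_1x_2 - 53/7x_1 + 1776/455x_2^3 + 250/91x_2^2 - 3768/91x_2 - 55
  leading term x_1x_2: subtract (10302/5915)·h_4 from -5151/910x_1x_2 - 53/7x_1 + 1776/455x_2^3 + 250/91x_2^2 - 3768/91x_2 - 55 → -49936/5915x_1 + 1776/455x_2^3 - 45562/5915x_2^2 - 5526/169x_2 + 53408/1183
  leading term x_1: subtract (149808/15925)·h_5 from -49936/5915x_1 + 1776/455x_2^3 - 45562/5915x_2^2 - 5526/169x_2 + 53408/1183 → 1776/455x_2^3 - 406918/15925x_2^2 + 82354/15925x_2 + 347376/3185
  leading term x_2^3: subtract (3848/6545)·h_6 from 1776/455x_2^3 - 406918/15925x_2^2 + 82354/15925x_2 + 347376/3185 → 286182/229075x_2^2 - 1731106/229075x_2 + 523536/45815
  leading term x_2^2: subtract (-2575638/14543305)·h_7 from 286182/229075x_2^2 - 1731106/229075x_2 + 523536/45815 → -16323320/2908661x_2 + 48969960/2908661
  leading term x_2: no divisor's leading term divides it; move -16323320/2908661x_2 to the remainder.
  leading term 1: no divisor's leading term divides it; move 48969960/2908661 to the remainder.
  remainder -16323320/2908661x_2 + 48969960/2908661 ≠ 0; add h_8 = -16323320/2908661x_2 + 48969960/2908661 to the basis.

The other S-polynomials (S(f_2,f_3), S(f_2,h_4), S(f_2,h_5), S(f_3,h_5), S(h_4,h_5), S(f_1,h_6), S(f_2,h_6), S(f_3,h_6), S(h_4,h_6), S(h_5,h_6), S(f_1,h_7), S(f_2,h_7), S(f_3,h_7), S(h_4,h_7), S(h_5,h_7), S(h_6,h_7), S(f_1,h_8), S(f_2,h_8), S(f_3,h_8), S(h_4,h_8), S(h_5,h_8), S(h_6,h_8), S(h_7,h_8)) all reduce to 0 modulo the current basis, so we have a Gröbner basis.
Inter-reduce: drop elements whose leading term is divisible by another's, tail-reduce, and make monic.
Reduced Gröbner basis: {x_1 + 2, x_2 - 3}.

A lex Gröbner basis eliminates variables successively. Here x_2 - 3 depends only on x_2, with roots {3}; lifting each root through the earlier basis elements recovers the full solutions.
  x_2 = 3: the earlier basis element becomes x_1 + 2 = 0, giving x_1 = -2 — point (-2, 3).
Check: every point annihilates each of the original generators.

{(-2, 3)}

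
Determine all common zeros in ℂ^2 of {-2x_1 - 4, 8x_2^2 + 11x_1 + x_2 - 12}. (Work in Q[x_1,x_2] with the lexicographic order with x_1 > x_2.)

{(-2, -17/8), (-2, 2)}

Compute a lex Gröbner basis by Buchberger's algorithm.
f_1 = -2x_1 - 4, LT = x_1.
f_2 = 11x_1 + 8x_2^2 + x_2 - 12, LT = x_1.

S(f_1,f_2): lcm = x_1. S = -8/11x_2^2 - 1/11x_2 + 34/11.
  leading term x_2^2: no divisor's leading term divides it; move -8/11x_2^2 to the remainder.
  leading term x_2: no divisor's leading term divides it; move -1/11x_2 to the remainder.
  leading term 1: no divisor's leading term divides it; move 34/11 to the remainder.
  remainder -8/11x_2^2 - 1/11x_2 + 34/11 ≠ 0; add h_3 = -8/11x_2^2 - 1/11x_2 + 34/11 to the basis.

The other S-polynomials (S(f_1,h_3), S(f_2,h_3)) all reduce to 0 modulo the current basis, so we have a Gröbner basis.
Inter-reduce: drop elements whose leading term is divisible by another's, tail-reduce, and make monic.
Reduced Gröbner basis: {x_1 + 2, x_2^2 + 1/8x_2 - 17/4}.

Since the basis is lex-ordered, x_2^2 + 1/8x_2 - 17/4 is univariate in x_2. Its roots are {-17/8, 2}. Back-substituting each root into the other basis elements fixes the other coordinates.
  x_2 = -17/8: the earlier basis element becomes x_1 + 2 = 0, giving x_1 = -2 — point (-2, -17/8).
  x_2 = 2: the earlier basis element becomes x_1 + 2 = 0, giving x_1 = -2 — point (-2, 2).
Each listed point satisfies every original equation (direct substitution).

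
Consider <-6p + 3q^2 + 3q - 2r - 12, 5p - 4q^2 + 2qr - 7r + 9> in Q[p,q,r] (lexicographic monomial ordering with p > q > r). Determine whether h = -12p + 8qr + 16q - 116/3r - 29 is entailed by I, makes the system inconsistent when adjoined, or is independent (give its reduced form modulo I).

First compute the reduced Gröbner basis of I by Buchberger's algorithm.
f_1 = -6p + 3q^2 + 3q - 2r - 12, LT = p.
f_2 = 5p - 4q^2 + 2qr - 7r + 9, LT = p.

S(f_1,f_2): lcm = p. S = 3/10q^2 - 2/5qr - 1/2q + 26/15r + 1/5.
  leading term q^2: no divisor's leading term divides it; move 3/10q^2 to the remainder.
  leading term qr: no divisor's leading term divides it; move -2/5qr to the remainder.
  leading term q: no divisor's leading term divides it; move -1/2q to the remainder.
  leading term r: no divisor's leading term divides it; move 26/15r to the remainder.
  leading term 1: no divisor's leading term divides it; move 1/5 to the remainder.
  remainder 3/10q^2 - 2/5qr - 1/2q + 26/15r + 1/5 ≠ 0; add k_3 = 3/10q^2 - 2/5qr - 1/2q + 26/15r + 1/5 to the basis.

S(f_1,k_3): leading monomials are coprime, so the S-polynomial reduces to 0 (Buchberger's first criterion).
S(f_2,k_3): leading monomials are coprime, so the S-polynomial reduces to 0 (Buchberger's first criterion).
Every S-polynomial of the final basis reduces to 0, so we have a Gröbner basis.
Inter-reduce: drop elements whose leading term is divisible by another's, tail-reduce, and make monic.
Reduced Gröbner basis: {p - 2/3qr - 4/3q + 29/9r + 7/3, q^2 - 4/3qr - 5/3q + 52/9r + 2/3}.
Label its elements g_1 = p - 2/3qr - 4/3q + 29/9r + 7/3, g_2 = q^2 - 4/3qr - 5/3q + 52/9r + 2/3.

Reduce h = -12p + 8qr + 16q - 116/3r - 29 modulo G:
  leading term p: subtract (-12)·g_1 from -12p + 8qr + 16q - 116/3r - 29 → -1
  leading term 1: no divisor's leading term divides it; move -1 to the remainder.
  normal form = -1.
The normal form is nonzero, so h ∉ I. Since h minus its normal form lies in I, I + (h) = I + (n) where n = -1; decide whether this ideal is the whole ring.
Here n = -1 is a nonzero constant, hence a unit: 1 ∈ I + (h), the Gröbner basis of I + (h) is {1}, and the enlarged system has no common solution — adjoining h is inconsistent.

Adjoining -12p + 8qr + 16q - 116/3r - 29 makes the ideal the whole ring: the system is inconsistent.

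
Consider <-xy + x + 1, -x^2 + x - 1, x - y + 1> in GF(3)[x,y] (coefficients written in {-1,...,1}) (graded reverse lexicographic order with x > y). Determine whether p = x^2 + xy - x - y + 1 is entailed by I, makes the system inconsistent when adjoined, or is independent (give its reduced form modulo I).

First compute the reduced Gröbner basis of I by Buchberger's algorithm.
f_1 = -xy + x + 1, LT = xy.
f_2 = -x^2 + x - 1, LT = x^2.
f_3 = x - y + 1, LT = x.

S(f_1,f_2): lcm = x^2y. S = -x^2 + xy - x - y.
  leading term x^2: subtract (1)·f_2 from -x^2 + xy - x - y → xy + x - y + 1
  leading term xy: subtract (-1)·f_1 from xy + x - y + 1 → -x - y - 1
  leading term x: subtract (-1)·f_3 from -x - y - 1 → y
  leading term y: no divisor's leading term divides it; move y to the remainder.
  remainder y ≠ 0; add h_4 = y to the basis.

S(f_1,f_3): lcm = xy. S = y^2 - x - y - 1.
  leading term y^2: subtract (y)·h_4 from y^2 - x - y - 1 → -x - y - 1
  leading term x: subtract (-1)·f_3 from -x - y - 1 → y
  leading term y: subtract (1)·h_4 from y → 0
  remainder 0.

S(f_2,f_3): lcm = x^2. S = xy + x + 1.
  leading term xy: subtract (-1)·f_1 from xy + x + 1 → -x - 1
  leading term x: subtract (-1)·f_3 from -x - 1 → -y
  leading term y: subtract (-1)·h_4 from -y → 0
  remainder 0.

S(f_1,h_4): lcm = xy. S = -x - 1.
  leading term x: subtract (-1)·f_3 from -x - 1 → -y
  leading term y: subtract (-1)·h_4 from -y → 0
  remainder 0.

S(f_2,h_4): leading monomials are coprime, so the S-polynomial reduces to 0 (Buchberger's first criterion).
S(f_3,h_4): leading monomials are coprime, so the S-polynomial reduces to 0 (Buchberger's first criterion).
Every S-polynomial of the final basis reduces to 0, so we have a Gröbner basis.
Inter-reduce: drop elements whose leading term is divisible by another's, tail-reduce, and make monic.
Reduced Gröbner basis: {x + 1, y}.
Label its elements g_1 = x + 1, g_2 = y.

Reduce p = x^2 + xy - x - y + 1 modulo G:
  leading term x^2: subtract (x)·g_1 from x^2 + xy - x - y + 1 → xy + x - y + 1
  leading term xy: subtract (y)·g_1 from xy + x - y + 1 → x + y + 1
  leading term x: subtract (1)·g_1 from x + y + 1 → y
  leading term y: subtract (1)·g_2 from y → 0
  normal form = 0.
Since the normal form is 0, p ∈ I.

x^2 + xy - x - y + 1 lies in I (it reduces to 0).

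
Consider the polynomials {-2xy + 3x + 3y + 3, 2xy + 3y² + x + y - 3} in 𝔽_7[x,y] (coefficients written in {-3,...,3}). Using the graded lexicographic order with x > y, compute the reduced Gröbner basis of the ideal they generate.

f_1 = -2xy + 3x + 3y + 3, LT = xy.
f_2 = 2xy + 3y² + x + y - 3, LT = xy.

S(f_1,f_2): lcm = xy. S = 2y² - 2x - 2y.
  leading term y²: no divisor's leading term divides it; move 2y² to the remainder.
  leading term x: no divisor's leading term divides it; move -2x to the remainder.
  leading term y: no divisor's leading term divides it; move -2y to the remainder.
  remainder 2y² - 2x - 2y ≠ 0; add g_3 = 2y² - 2x - 2y to the basis.

S(f_1,g_3): lcm = xy². S = x² + 3xy + 2y² + 2y.
  leading term x²: no divisor's leading term divides it; move x² to the remainder.
  leading term xy: subtract (2)·f_1 from 3xy + 2y² + 2y → 2y² + x + 3y + 1
  leading term y²: subtract (1)·g_3 from 2y² + x + 3y + 1 → 3x - 2y + 1
  leading term x: no divisor's leading term divides it; move 3x to the remainder.
  leading term y: no divisor's leading term divides it; move -2y to the remainder.
  leading term 1: no divisor's leading term divides it; move 1 to the remainder.
  remainder x² + 3x - 2y + 1 ≠ 0; add g_4 = x² + 3x - 2y + 1 to the basis.

The other S-polynomials (S(f_2,g_3), S(f_1,g_4), S(f_2,g_4), S(g_3,g_4)) all reduce to 0 modulo the current basis, so we have a Gröbner basis.
Inter-reduce: drop elements whose leading term is divisible by another's, tail-reduce, and make monic.

G = {x² + 3x - 2y + 1, xy + 2x + 2y + 2, y² - x - y}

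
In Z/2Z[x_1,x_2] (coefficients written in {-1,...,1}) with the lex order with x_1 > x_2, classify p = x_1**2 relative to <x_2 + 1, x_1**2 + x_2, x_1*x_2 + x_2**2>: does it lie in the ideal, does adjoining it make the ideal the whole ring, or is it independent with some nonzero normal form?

First compute the reduced Gröbner basis of I by Buchberger's algorithm.
f_1 = x_2 + 1, LT = x_2.
f_2 = x_1**2 + x_2, LT = x_1**2.
f_3 = x_1*x_2 + x_2**2, LT = x_1*x_2.

S(f_1,f_3): lcm = x_1*x_2. S = x_1 + x_2**2.
  leading term x_1: no divisor's leading term divides it; move x_1 to the remainder.
  leading term x_2**2: subtract (x_2)·f_1 from x_2**2 → x_2
  leading term x_2: subtract (1)·f_1 from x_2 → 1
  leading term 1: no divisor's leading term divides it; move 1 to the remainder.
  remainder x_1 + 1 ≠ 0; add h_4 = x_1 + 1 to the basis.

The other S-polynomials (S(f_1,f_2), S(f_2,f_3), S(f_1,h_4), S(f_2,h_4), S(f_3,h_4)) all reduce to 0 modulo the current basis, so we have a Gröbner basis.
Inter-reduce: drop elements whose leading term is divisible by another's, tail-reduce, and make monic.
Reduced Gröbner basis: {x_1 + 1, x_2 + 1}.
Label its elements g_1 = x_1 + 1, g_2 = x_2 + 1.

Reduce p = x_1**2 modulo G:
  leading term x_1**2: subtract (x_1)·g_1 from x_1**2 → x_1
  leading term x_1: subtract (1)·g_1 from x_1 → 1
  leading term 1: no divisor's leading term divides it; move 1 to the remainder.
  normal form = 1.
The normal form is nonzero, so p ∉ I. Since p minus its normal form lies in I, I + (p) = I + (r) where r = 1; decide whether this ideal is the whole ring.
Here r = 1 is a nonzero constant, hence a unit: 1 ∈ I + (p), the Gröbner basis of I + (p) is {1}, and the enlarged system has no common solution — adjoining p is inconsistent.

Ideal membership is decidable via reduction modulo a Gröbner basis.

Adjoining x_1**2 makes the ideal the whole ring: the system is inconsistent.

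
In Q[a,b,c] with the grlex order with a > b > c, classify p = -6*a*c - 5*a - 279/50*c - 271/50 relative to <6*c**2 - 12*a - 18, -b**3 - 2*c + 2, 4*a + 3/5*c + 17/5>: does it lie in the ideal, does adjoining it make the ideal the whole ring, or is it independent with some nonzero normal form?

First compute the reduced Gröbner basis of I by Buchberger's algorithm.
f_1 = 6*c**2 - 12*a - 18, LT = c**2.
f_2 = -b**3 - 2*c + 2, LT = b**3.
f_3 = 4*a + 3/5*c + 17/5, LT = a.

The S-polynomials (S(f_1,f_2), S(f_1,f_3), S(f_2,f_3)) all reduce to 0 modulo the current basis, so we have a Gröbner basis.
Inter-reduce: drop elements whose leading term is divisible by another's, tail-reduce, and make monic.
Reduced Gröbner basis: {b**3 + 2*c - 2, c**2 + 3/10*c - 13/10, a + 3/20*c + 17/20}.
Label its elements g_1 = b**3 + 2*c - 2, g_2 = c**2 + 3/10*c - 13/10, g_3 = a + 3/20*c + 17/20.

Reduce p = -6*a*c - 5*a - 279/50*c - 271/50 modulo G:
  leading term a*c: subtract (-6*c)·g_3 from -6*a*c - 5*a - 279/50*c - 271/50 → 9/10*c**2 - 5*a - 12/25*c - 271/50
  leading term c**2: subtract (9/10)·g_2 from 9/10*c**2 - 5*a - 12/25*c - 271/50 → -5*a - 3/4*c - 17/4
  leading term a: subtract (-5)·g_3 from -5*a - 3/4*c - 17/4 → 0
  normal form = 0.
Since the normal form is 0, p ∈ I.

-6*a*c - 5*a - 279/50*c - 271/50 lies in I (it reduces to 0).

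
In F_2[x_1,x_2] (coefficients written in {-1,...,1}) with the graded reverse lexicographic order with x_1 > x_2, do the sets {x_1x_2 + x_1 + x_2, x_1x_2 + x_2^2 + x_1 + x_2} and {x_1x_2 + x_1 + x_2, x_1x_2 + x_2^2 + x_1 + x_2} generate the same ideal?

For a fixed monomial order, each ideal has a unique reduced Gröbner basis; comparing bases decides equality.
Buchberger on the first generating set:
f_1 = x_1x_2 + x_1 + x_2, LT = x_1x_2.
f_2 = x_1x_2 + x_2^2 + x_1 + x_2, LT = x_1x_2.

S(f_1,f_2): lcm = x_1x_2. S = x_2^2.
  leading term x_2^2: no divisor's leading term divides it; move x_2^2 to the remainder.
  remainder x_2^2 ≠ 0; add g_3 = x_2^2 to the basis.

S(f_1,g_3): lcm = x_1x_2^2. S = x_1x_2 + x_2^2.
  leading term x_1x_2: subtract (1)·f_1 from x_1x_2 + x_2^2 → x_2^2 + x_1 + x_2
  leading term x_2^2: subtract (1)·g_3 from x_2^2 + x_1 + x_2 → x_1 + x_2
  leading term x_1: no divisor's leading term divides it; move x_1 to the remainder.
  leading term x_2: no divisor's leading term divides it; move x_2 to the remainder.
  remainder x_1 + x_2 ≠ 0; add g_4 = x_1 + x_2 to the basis.

The other S-polynomials (S(f_2,g_3), S(f_1,g_4), S(f_2,g_4), S(g_3,g_4)) all reduce to 0 modulo the current basis, so we have a Gröbner basis.
Inter-reduce: drop elements whose leading term is divisible by another's, tail-reduce, and make monic.
Reduced Gröbner basis: {x_2^2, x_1 + x_2}.

Buchberger on the second generating set:
h_1 = x_1x_2 + x_1 + x_2, LT = x_1x_2.
h_2 = x_1x_2 + x_2^2 + x_1 + x_2, LT = x_1x_2.

S(h_1,h_2): lcm = x_1x_2. S = x_2^2.
  leading term x_2^2: no divisor's leading term divides it; move x_2^2 to the remainder.
  remainder x_2^2 ≠ 0; add k_3 = x_2^2 to the basis.

S(h_1,k_3): lcm = x_1x_2^2. S = x_1x_2 + x_2^2.
  leading term x_1x_2: subtract (1)·h_1 from x_1x_2 + x_2^2 → x_2^2 + x_1 + x_2
  leading term x_2^2: subtract (1)·k_3 from x_2^2 + x_1 + x_2 → x_1 + x_2
  leading term x_1: no divisor's leading term divides it; move x_1 to the remainder.
  leading term x_2: no divisor's leading term divides it; move x_2 to the remainder.
  remainder x_1 + x_2 ≠ 0; add k_4 = x_1 + x_2 to the basis.

The other S-polynomials (S(h_2,k_3), S(h_1,k_4), S(h_2,k_4), S(k_3,k_4)) all reduce to 0 modulo the current basis, so we have a Gröbner basis.
Inter-reduce: drop elements whose leading term is divisible by another's, tail-reduce, and make monic.
Reduced Gröbner basis: {x_2^2, x_1 + x_2}.

Same reduced basis, so the two generating sets span the same ideal.

Yes, the ideals are equal.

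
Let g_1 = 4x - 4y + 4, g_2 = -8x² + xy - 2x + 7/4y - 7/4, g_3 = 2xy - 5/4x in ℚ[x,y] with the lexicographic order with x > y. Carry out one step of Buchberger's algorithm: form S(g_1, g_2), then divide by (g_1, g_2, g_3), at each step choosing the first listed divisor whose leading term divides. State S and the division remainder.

lcm(LM(g_1), LM(g_2)) = x².
S = (lcm/LT(g_1))·g_1 − (lcm/LT(g_2))·g_2 = -⅞xy + ¾x + 7/32y - 7/32.
Reduce S modulo (g_1, g_2, g_3) in that order:
  leading term xy: subtract (-7/32y)·g_1 from -⅞xy + ¾x + 7/32y - 7/32 → ¾x - ⅞y² + 35/32y - 7/32
  leading term x: subtract (3/16)·g_1 from ¾x - ⅞y² + 35/32y - 7/32 → -⅞y² + 59/32y - 31/32
  leading term y²: no divisor's leading term divides it; move -⅞y² to the remainder.
  leading term y: no divisor's leading term divides it; move 59/32y to the remainder.
  leading term 1: no divisor's leading term divides it; move -31/32 to the remainder.
The remainder -⅞y² + 59/32y - 31/32 is nonzero, so it would be added as the next basis element.

S(g_1, g_2) = -⅞xy + ¾x + 7/32y - 7/32; remainder on division = -⅞y² + 59/32y - 31/32.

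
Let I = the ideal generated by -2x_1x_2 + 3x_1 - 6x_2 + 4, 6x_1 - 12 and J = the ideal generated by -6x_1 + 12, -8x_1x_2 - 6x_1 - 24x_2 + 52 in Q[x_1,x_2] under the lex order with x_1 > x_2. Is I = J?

Equality of ideals is decidable: compute both reduced Gröbner bases (unique for the ordering) and check whether they agree.
Buchberger on the first generating set:
f_1 = -2x_1x_2 + 3x_1 - 6x_2 + 4, LT = x_1x_2.
f_2 = 6x_1 - 12, LT = x_1.

S(f_1,f_2): lcm = x_1x_2. S = -3/2x_1 + 5x_2 - 2.
  reduce S modulo (f_1, f_2):
  remainder 5x_2 - 5 ≠ 0; add g_3 = 5x_2 - 5 to the basis.

The other S-polynomials (S(f_1,g_3), S(f_2,g_3)) all reduce to 0 modulo the current basis, so we have a Gröbner basis.
Inter-reduce: drop elements whose leading term is divisible by another's, tail-reduce, and make monic.
Reduced Gröbner basis: {x_1 - 2, x_2 - 1}.

Buchberger on the second generating set:
h_1 = -6x_1 + 12, LT = x_1.
h_2 = -8x_1x_2 - 6x_1 - 24x_2 + 52, LT = x_1x_2.

S(h_1,h_2): lcm = x_1x_2. S = -3/4x_1 - 5x_2 + 13/2.
  reduce S modulo (h_1, h_2):
  remainder -5x_2 + 5 ≠ 0; add k_3 = -5x_2 + 5 to the basis.

The other S-polynomials (S(h_1,k_3), S(h_2,k_3)) all reduce to 0 modulo the current basis, so we have a Gröbner basis.
Inter-reduce: drop elements whose leading term is divisible by another's, tail-reduce, and make monic.
Reduced Gröbner basis: {x_1 - 2, x_2 - 1}.

The two bases agree; hence the ideals are identical.

Yes, the ideals are equal.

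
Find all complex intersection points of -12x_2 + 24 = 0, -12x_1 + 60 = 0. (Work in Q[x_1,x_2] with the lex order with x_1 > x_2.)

{(5, 2)}

Compute a lex Gröbner basis by Buchberger's algorithm.
f_1 = -12x_2 + 24, LT = x_2.
f_2 = -12x_1 + 60, LT = x_1.

The S-polynomials (S(f_1,f_2)) all reduce to 0 modulo the current basis, so we have a Gröbner basis.
Inter-reduce: drop elements whose leading term is divisible by another's, tail-reduce, and make monic.
Reduced Gröbner basis: {x_1 - 5, x_2 - 2}.

From the last basis element, x_2 - 2 = 0, so x_2 takes values in {2}. Each choice, substituted upward through the basis, yields the corresponding point(s) of the solution set.
  x_2 = 2: the earlier basis element becomes x_1 - 5 = 0, giving x_1 = 5 — point (5, 2).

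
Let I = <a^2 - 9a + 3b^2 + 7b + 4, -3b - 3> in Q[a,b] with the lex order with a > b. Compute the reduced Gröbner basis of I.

f_1 = a^2 - 9a + 3b^2 + 7b + 4, LT = a^2.
f_2 = -3b - 3, LT = b.

S(f_1,f_2): leading monomials are coprime, so the S-polynomial reduces to 0 (Buchberger's first criterion).
Every S-polynomial of the final basis reduces to 0, so we have a Gröbner basis.

G = {a^2 - 9a, b + 1}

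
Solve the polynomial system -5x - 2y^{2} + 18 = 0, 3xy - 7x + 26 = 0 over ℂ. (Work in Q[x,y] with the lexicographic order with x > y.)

Compute a lex Gröbner basis by Buchberger's algorithm.
f_1 = -5x - 2y^{2} + 18, LT = x.
f_2 = 3xy - 7x + 26, LT = xy.

S(f_1,f_2): lcm = xy. S = \tfrac{7}{3}x + \tfrac{2}{5}y^{3} - \tfrac{18}{5}y - \tfrac{26}{3}.
  leading term x: subtract (-\tfrac{7}{15})·f_1 from \tfrac{7}{3}x + \tfrac{2}{5}y^{3} - \tfrac{18}{5}y - \tfrac{26}{3} → \tfrac{2}{5}y^{3} - \tfrac{14}{15}y^{2} - \tfrac{18}{5}y - \tfrac{4}{15}
  leading term y^{3}: no divisor's leading term divides it; move \tfrac{2}{5}y^{3} to the remainder.
  leading term y^{2}: no divisor's leading term divides it; move -\tfrac{14}{15}y^{2} to the remainder.
  leading term y: no divisor's leading term divides it; move -\tfrac{18}{5}y to the remainder.
  leading term 1: no divisor's leading term divides it; move -\tfrac{4}{15} to the remainder.
  remainder \tfrac{2}{5}y^{3} - \tfrac{14}{15}y^{2} - \tfrac{18}{5}y - \tfrac{4}{15} ≠ 0; add h_3 = \tfrac{2}{5}y^{3} - \tfrac{14}{15}y^{2} - \tfrac{18}{5}y - \tfrac{4}{15} to the basis.

The other S-polynomials (S(f_1,h_3), S(f_2,h_3)) all reduce to 0 modulo the current basis, so we have a Gröbner basis.
Inter-reduce: drop elements whose leading term is divisible by another's, tail-reduce, and make monic.
Reduced Gröbner basis: {x + \tfrac{2}{5}y^{2} - \tfrac{18}{5}, y^{3} - \tfrac{7}{3}y^{2} - 9y - \tfrac{2}{3}}.

The lex basis is triangular: the last element involves only y. Solving y^{3} - \tfrac{7}{3}y^{2} - 9y - \tfrac{2}{3} = 0 gives y ∈ {-2, 13/6 - sqrt(181)/6, 13/6 + sqrt(181)/6}; substituting each value into the earlier elements determines the remaining variables.
  y = -2: the earlier basis element becomes x - 2 = 0, giving x = 2 — point (2, -2).
  y = 13/6 - sqrt(181)/6: the earlier basis element becomes x - 13*sqrt(181)/45 + 13/45 = 0, giving x = -13/45 + 13*sqrt(181)/45 — point (-13/45 + 13*sqrt(181)/45, 13/6 - sqrt(181)/6).
  y = 13/6 + sqrt(181)/6: the earlier basis element becomes x + 13/45 + 13*sqrt(181)/45 = 0, giving x = -13*sqrt(181)/45 - 13/45 — point (-13*sqrt(181)/45 - 13/45, 13/6 + sqrt(181)/6).
Each listed point satisfies every original equation (direct substitution).

{(2, -2), (-13/45 + 13*sqrt(181)/45, 13/6 - sqrt(181)/6), (-13*sqrt(181)/45 - 13/45, 13/6 + sqrt(181)/6)}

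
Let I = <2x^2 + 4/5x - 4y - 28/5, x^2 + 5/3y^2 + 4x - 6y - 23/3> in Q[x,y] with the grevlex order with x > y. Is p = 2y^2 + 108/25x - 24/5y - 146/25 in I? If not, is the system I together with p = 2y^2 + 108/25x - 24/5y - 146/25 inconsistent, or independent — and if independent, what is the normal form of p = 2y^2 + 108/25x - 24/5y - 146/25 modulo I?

2y^2 + 108/25x - 24/5y - 146/25 lies in I (it reduces to 0).

First compute the reduced Gröbner basis of I by Buchberger's algorithm.
f_1 = 2x^2 + 4/5x - 4y - 28/5, LT = x^2.
f_2 = x^2 + 5/3y^2 + 4x - 6y - 23/3, LT = x^2.

S(f_1,f_2): lcm = x^2. S = -5/3y^2 - 18/5x + 4y + 73/15.
  leading term y^2: no divisor's leading term divides it; move -5/3y^2 to the remainder.
  leading term x: no divisor's leading term divides it; move -18/5x to the remainder.
  leading term y: no divisor's leading term divides it; move 4y to the remainder.
  leading term 1: no divisor's leading term divides it; move 73/15 to the remainder.
  remainder -5/3y^2 - 18/5x + 4y + 73/15 ≠ 0; add h_3 = -5/3y^2 - 18/5x + 4y + 73/15 to the basis.

The other S-polynomials (S(f_1,h_3), S(f_2,h_3)) all reduce to 0 modulo the current basis, so we have a Gröbner basis.
Inter-reduce: drop elements whose leading term is divisible by another's, tail-reduce, and make monic.
Reduced Gröbner basis: {x^2 + 2/5x - 2y - 14/5, y^2 + 54/25x - 12/5y - 73/25}.
Label its elements g_1 = x^2 + 2/5x - 2y - 14/5, g_2 = y^2 + 54/25x - 12/5y - 73/25.

Reduce p = 2y^2 + 108/25x - 24/5y - 146/25 modulo G:
  leading term y^2: subtract (2)·g_2 from 2y^2 + 108/25x - 24/5y - 146/25 → 0
  normal form = 0.
Since the normal form is 0, p ∈ I.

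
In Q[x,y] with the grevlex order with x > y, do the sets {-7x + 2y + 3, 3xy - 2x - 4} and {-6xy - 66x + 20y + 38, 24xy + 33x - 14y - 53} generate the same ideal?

Equality of ideals is decidable: compute both reduced Gröbner bases (unique for the ordering) and check whether they agree.
Buchberger on the first generating set:
f_1 = -7x + 2y + 3, LT = x.
f_2 = 3xy - 2x - 4, LT = xy.

S(f_1,f_2): lcm = xy. S = -\tfrac{2}{7}y^{2} + \tfrac{2}{3}x - \tfrac{3}{7}y + \tfrac{4}{3}.
  leading term y^{2}: no divisor's leading term divides it; move -\tfrac{2}{7}y^{2} to the remainder.
  leading term x: subtract (-\tfrac{2}{21})·f_1 from \tfrac{2}{3}x - \tfrac{3}{7}y + \tfrac{4}{3} → -\tfrac{5}{21}y + \tfrac{34}{21}
  leading term y: no divisor's leading term divides it; move -\tfrac{5}{21}y to the remainder.
  leading term 1: no divisor's leading term divides it; move \tfrac{34}{21} to the remainder.
  remainder -\tfrac{2}{7}y^{2} - \tfrac{5}{21}y + \tfrac{34}{21} ≠ 0; add g_3 = -\tfrac{2}{7}y^{2} - \tfrac{5}{21}y + \tfrac{34}{21} to the basis.

S(f_1,g_3): leading monomials are coprime, so the S-polynomial reduces to 0 (Buchberger's first criterion).
S(f_2,g_3): lcm = xy^{2}. S = -\tfrac{3}{2}xy + \tfrac{17}{3}x - \tfrac{4}{3}y.
  leading term xy: subtract (\tfrac{3}{14}y)·f_1 from -\tfrac{3}{2}xy + \tfrac{17}{3}x - \tfrac{4}{3}y → -\tfrac{3}{7}y^{2} + \tfrac{17}{3}x - \tfrac{83}{42}y
  leading term y^{2}: subtract (\tfrac{3}{2})·g_3 from -\tfrac{3}{7}y^{2} + \tfrac{17}{3}x - \tfrac{83}{42}y → \tfrac{17}{3}x - \tfrac{34}{21}y - \tfrac{17}{7}
  leading term x: subtract (-\tfrac{17}{21})·f_1 from \tfrac{17}{3}x - \tfrac{34}{21}y - \tfrac{17}{7} → 0
  remainder 0.

Every S-polynomial of the final basis reduces to 0, so we have a Gröbner basis.
Inter-reduce: drop elements whose leading term is divisible by another's, tail-reduce, and make monic.
Reduced Gröbner basis: {y^{2} + \tfrac{5}{6}y - \tfrac{17}{3}, x - \tfrac{2}{7}y - \tfrac{3}{7}}.

Buchberger on the second generating set:
h_1 = -6xy - 66x + 20y + 38, LT = xy.
h_2 = 24xy + 33x - 14y - 53, LT = xy.

S(h_1,h_2): lcm = xy. S = \tfrac{77}{8}x - \tfrac{11}{4}y - \tfrac{33}{8}.
  leading term x: no divisor's leading term divides it; move \tfrac{77}{8}x to the remainder.
  leading term y: no divisor's leading term divides it; move -\tfrac{11}{4}y to the remainder.
  leading term 1: no divisor's leading term divides it; move -\tfrac{33}{8} to the remainder.
  remainder \tfrac{77}{8}x - \tfrac{11}{4}y - \tfrac{33}{8} ≠ 0; add k_3 = \tfrac{77}{8}x - \tfrac{11}{4}y - \tfrac{33}{8} to the basis.

S(h_1,k_3): lcm = xy. S = \tfrac{2}{7}y^{2} + 11x - \tfrac{61}{21}y - \tfrac{19}{3}.
  leading term y^{2}: no divisor's leading term divides it; move \tfrac{2}{7}y^{2} to the remainder.
  leading term x: subtract (\tfrac{8}{7})·k_3 from 11x - \tfrac{61}{21}y - \tfrac{19}{3} → \tfrac{5}{21}y - \tfrac{34}{21}
  leading term y: no divisor's leading term divides it; move \tfrac{5}{21}y to the remainder.
  leading term 1: no divisor's leading term divides it; move -\tfrac{34}{21} to the remainder.
  remainder \tfrac{2}{7}y^{2} + \tfrac{5}{21}y - \tfrac{34}{21} ≠ 0; add k_4 = \tfrac{2}{7}y^{2} + \tfrac{5}{21}y - \tfrac{34}{21} to the basis.

S(h_2,k_3): lcm = xy. S = \tfrac{2}{7}y^{2} + \tfrac{11}{8}x - \tfrac{13}{84}y - \tfrac{53}{24}.
  leading term y^{2}: subtract (1)·k_4 from \tfrac{2}{7}y^{2} + \tfrac{11}{8}x - \tfrac{13}{84}y - \tfrac{53}{24} → \tfrac{11}{8}x - \tfrac{11}{28}y - \tfrac{33}{56}
  leading term x: subtract (\tfrac{1}{7})·k_3 from \tfrac{11}{8}x - \tfrac{11}{28}y - \tfrac{33}{56} → 0
  remainder 0.

S(h_1,k_4): lcm = xy^{2}. S = \tfrac{61}{6}xy - \tfrac{10}{3}y^{2} + \tfrac{17}{3}x - \tfrac{19}{3}y.
  leading term xy: subtract (-\tfrac{61}{36})·h_1 from \tfrac{61}{6}xy - \tfrac{10}{3}y^{2} + \tfrac{17}{3}x - \tfrac{19}{3}y → -\tfrac{10}{3}y^{2} - \tfrac{637}{6}x + \tfrac{248}{9}y + \tfrac{1159}{18}
  leading term y^{2}: subtract (-\tfrac{35}{3})·k_4 from -\tfrac{10}{3}y^{2} - \tfrac{637}{6}x + \tfrac{248}{9}y + \tfrac{1159}{18} → -\tfrac{637}{6}x + \tfrac{91}{3}y + \tfrac{91}{2}
  leading term x: subtract (-\tfrac{364}{33})·k_3 from -\tfrac{637}{6}x + \tfrac{91}{3}y + \tfrac{91}{2} → 0
  remainder 0.

S(h_2,k_4): lcm = xy^{2}. S = \tfrac{13}{24}xy - \tfrac{7}{12}y^{2} + \tfrac{17}{3}x - \tfrac{53}{24}y.
  leading term xy: subtract (-\tfrac{13}{144})·h_1 from \tfrac{13}{24}xy - \tfrac{7}{12}y^{2} + \tfrac{17}{3}x - \tfrac{53}{24}y → -\tfrac{7}{12}y^{2} - \tfrac{7}{24}x - \tfrac{29}{72}y + \tfrac{247}{72}
  leading term y^{2}: subtract (-\tfrac{49}{24})·k_4 from -\tfrac{7}{12}y^{2} - \tfrac{7}{24}x - \tfrac{29}{72}y + \tfrac{247}{72} → -\tfrac{7}{24}x + \tfrac{1}{12}y + \tfrac{1}{8}
  leading term x: subtract (-\tfrac{1}{33})·k_3 from -\tfrac{7}{24}x + \tfrac{1}{12}y + \tfrac{1}{8} → 0
  remainder 0.

S(k_3,k_4): leading monomials are coprime, so the S-polynomial reduces to 0 (Buchberger's first criterion).
Every S-polynomial of the final basis reduces to 0, so we have a Gröbner basis.
Inter-reduce: drop elements whose leading term is divisible by another's, tail-reduce, and make monic.
Reduced Gröbner basis: {y^{2} + \tfrac{5}{6}y - \tfrac{17}{3}, x - \tfrac{2}{7}y - \tfrac{3}{7}}.

The two bases agree; hence the ideals are identical.

Yes, the ideals are equal.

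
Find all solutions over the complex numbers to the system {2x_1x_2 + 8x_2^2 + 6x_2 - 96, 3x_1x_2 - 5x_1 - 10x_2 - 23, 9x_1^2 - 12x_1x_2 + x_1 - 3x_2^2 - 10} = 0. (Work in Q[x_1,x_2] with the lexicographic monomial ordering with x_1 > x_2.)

{(1, -4)}

Compute a lex Gröbner basis by Buchberger's algorithm.
f_1 = 2x_1x_2 + 8x_2^2 + 6x_2 - 96, LT = x_1x_2.
f_2 = 3x_1x_2 - 5x_1 - 10x_2 - 23, LT = x_1x_2.
f_3 = 9x_1^2 - 12x_1x_2 + x_1 - 3x_2^2 - 10, LT = x_1^2.

S(f_1,f_2): lcm = x_1x_2. S = 5/3x_1 + 4x_2^2 + 19/3x_2 - 121/3.
  reduce S modulo (f_1, f_2, f_3):
  remainder 5/3x_1 + 4x_2^2 + 19/3x_2 - 121/3 ≠ 0; add h_4 = 5/3x_1 + 4x_2^2 + 19/3x_2 - 121/3 to the basis.

S(f_1,f_3): lcm = x_1^2x_2. S = 16/3x_1x_2^2 + 26/9x_1x_2 - 48x_1 + 1/3x_2^3 + 10/9x_2.
  reduce S modulo (f_1, f_2, f_3, h_4):
  remainder -21x_2^3 + 3944/45x_2^2 + 19388/45x_2 - 15344/15 ≠ 0; add h_5 = -21x_2^3 + 3944/45x_2^2 + 19388/45x_2 - 15344/15 to the basis.

S(f_2,f_3): lcm = x_1^2x_2. S = -5/3x_1^2 + 4/3x_1x_2^2 - 31/9x_1x_2 - 23/3x_1 + 1/3x_2^3 + 10/9x_2.
  reduce S modulo (f_1, f_2, f_3, h_4, h_5):
  remainder 14363/945x_2^2 + 2507/315x_2 - 28532/135 ≠ 0; add h_6 = 14363/945x_2^2 + 2507/315x_2 - 28532/135 to the basis.

S(f_1,h_4): lcm = x_1x_2. S = -12/5x_2^3 + 1/5x_2^2 + 136/5x_2 - 48.
  reduce S modulo (f_1, f_2, f_3, h_4, h_5, h_6):
  remainder -2184493/129267x_2 - 8737972/129267 ≠ 0; add h_7 = -2184493/129267x_2 - 8737972/129267 to the basis.

The other S-polynomials (S(f_2,h_4), S(f_3,h_4), S(f_1,h_5), S(f_2,h_5), S(f_3,h_5), S(h_4,h_5), S(f_1,h_6), S(f_2,h_6), S(f_3,h_6), S(h_4,h_6), S(h_5,h_6), S(f_1,h_7), S(f_2,h_7), S(f_3,h_7), S(h_4,h_7), S(h_5,h_7), S(h_6,h_7)) all reduce to 0 modulo the current basis, so we have a Gröbner basis.
Inter-reduce: drop elements whose leading term is divisible by another's, tail-reduce, and make monic.
Reduced Gröbner basis: {x_1 - 1, x_2 + 4}.

Since the basis is lex-ordered, x_2 + 4 is univariate in x_2. Its roots are {-4}. Back-substituting each root into the other basis elements fixes the other coordinates.
  x_2 = -4: the earlier basis element becomes x_1 - 1 = 0, giving x_1 = 1 — point (1, -4).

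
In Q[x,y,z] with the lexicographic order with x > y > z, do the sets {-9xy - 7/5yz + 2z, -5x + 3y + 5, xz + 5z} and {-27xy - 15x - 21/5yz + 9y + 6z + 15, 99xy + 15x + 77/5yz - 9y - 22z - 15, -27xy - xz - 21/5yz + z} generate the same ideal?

Yes, the ideals are equal.

Two ideals are equal iff their reduced Gröbner bases coincide (the reduced basis is unique for a fixed ordering).
Buchberger on the first generating set:
f_1 = -9xy - 7/5yz + 2z, LT = xy.
f_2 = -5x + 3y + 5, LT = x.
f_3 = xz + 5z, LT = xz.

S(f_1,f_2): lcm = xy. S = 3/5y^2 + 7/45yz + y - 2/9z.
  leading term y^2: no divisor's leading term divides it; move 3/5y^2 to the remainder.
  leading term yz: no divisor's leading term divides it; move 7/45yz to the remainder.
  leading term y: no divisor's leading term divides it; move y to the remainder.
  leading term z: no divisor's leading term divides it; move -2/9z to the remainder.
  remainder 3/5y^2 + 7/45yz + y - 2/9z ≠ 0; add g_4 = 3/5y^2 + 7/45yz + y - 2/9z to the basis.

S(f_1,f_3): lcm = xyz. S = 7/45yz^2 - 5yz - 2/9z^2.
  leading term yz^2: no divisor's leading term divides it; move 7/45yz^2 to the remainder.
  leading term yz: no divisor's leading term divides it; move -5yz to the remainder.
  leading term z^2: no divisor's leading term divides it; move -2/9z^2 to the remainder.
  remainder 7/45yz^2 - 5yz - 2/9z^2 ≠ 0; add g_5 = 7/45yz^2 - 5yz - 2/9z^2 to the basis.

S(f_2,f_3): lcm = xz. S = -3/5yz - 6z.
  leading term yz: no divisor's leading term divides it; move -3/5yz to the remainder.
  leading term z: no divisor's leading term divides it; move -6z to the remainder.
  remainder -3/5yz - 6z ≠ 0; add g_6 = -3/5yz - 6z to the basis.

S(f_1,g_5): lcm = xyz^2. S = 225/7xyz + 10/7xz^2 + 7/45yz^3 - 2/9z^3.
  leading term xyz: subtract (-25/7z)·f_1 from 225/7xyz + 10/7xz^2 + 7/45yz^3 - 2/9z^3 → 10/7xz^2 + 7/45yz^3 - 5yz^2 - 2/9z^3 + 50/7z^2
  leading term xz^2: subtract (-2/7z^2)·f_2 from 10/7xz^2 + 7/45yz^3 - 5yz^2 - 2/9z^3 + 50/7z^2 → 7/45yz^3 - 29/7yz^2 - 2/9z^3 + 60/7z^2
  leading term yz^3: subtract (z)·g_5 from 7/45yz^3 - 29/7yz^2 - 2/9z^3 + 60/7z^2 → 6/7yz^2 + 60/7z^2
  leading term yz^2: subtract (270/49)·g_5 from 6/7yz^2 + 60/7z^2 → 1350/49yz + 480/49z^2
  leading term yz: subtract (-2250/49)·g_6 from 1350/49yz + 480/49z^2 → 480/49z^2 - 13500/49z
  leading term z^2: no divisor's leading term divides it; move 480/49z^2 to the remainder.
  leading term z: no divisor's leading term divides it; move -13500/49z to the remainder.
  remainder 480/49z^2 - 13500/49z ≠ 0; add g_7 = 480/49z^2 - 13500/49z to the basis.

The other S-polynomials (S(f_1,g_4), S(f_2,g_4), S(f_3,g_4), S(f_2,g_5), S(f_3,g_5), S(g_4,g_5), S(f_1,g_6), S(f_2,g_6), S(f_3,g_6), S(g_4,g_6), S(g_5,g_6), S(f_1,g_7), S(f_2,g_7), S(f_3,g_7), S(g_4,g_7), S(g_5,g_7), S(g_6,g_7)) all reduce to 0 modulo the current basis, so we have a Gröbner basis.
Inter-reduce: drop elements whose leading term is divisible by another's, tail-reduce, and make monic.
Reduced Gröbner basis: {x - 3/5y - 1, y^2 + 5/3y - 80/27z, yz + 10z, z^2 - 225/8z}.

Buchberger on the second generating set:
h_1 = -27xy - 15x - 21/5yz + 9y + 6z + 15, LT = xy.
h_2 = 99xy + 15x + 77/5yz - 9y - 22z - 15, LT = xy.
h_3 = -27xy - xz - 21/5yz + z, LT = xy.

S(h_1,h_2): lcm = xy. S = 40/99x - 8/33y - 40/99.
  leading term x: no divisor's leading term divides it; move 40/99x to the remainder.
  leading term y: no divisor's leading term divides it; move -8/33y to the remainder.
  leading term 1: no divisor's leading term divides it; move -40/99 to the remainder.
  remainder 40/99x - 8/33y - 40/99 ≠ 0; add k_4 = 40/99x - 8/33y - 40/99 to the basis.

S(h_1,h_3): lcm = xy. S = -1/27xz + 5/9x - 1/3y - 5/27z - 5/9.
  leading term xz: subtract (-11/120z)·k_4 from -1/27xz + 5/9x - 1/3y - 5/27z - 5/9 → 5/9x - 1/45yz - 1/3y - 2/9z - 5/9
  leading term x: subtract (11/8)·k_4 from 5/9x - 1/45yz - 1/3y - 2/9z - 5/9 → -1/45yz - 2/9z
  leading term yz: no divisor's leading term divides it; move -1/45yz to the remainder.
  leading term z: no divisor's leading term divides it; move -2/9z to the remainder.
  remainder -1/45yz - 2/9z ≠ 0; add k_5 = -1/45yz - 2/9z to the basis.

S(h_1,k_4): lcm = xy. S = 5/9x + 3/5y^2 + 7/45yz + 2/3y - 2/9z - 5/9.
  leading term x: subtract (11/8)·k_4 from 5/9x + 3/5y^2 + 7/45yz + 2/3y - 2/9z - 5/9 → 3/5y^2 + 7/45yz + y - 2/9z
  leading term y^2: no divisor's leading term divides it; move 3/5y^2 to the remainder.
  leading term yz: subtract (-7)·k_5 from 7/45yz + y - 2/9z → y - 16/9z
  leading term y: no divisor's leading term divides it; move y to the remainder.
  leading term z: no divisor's leading term divides it; move -16/9z to the remainder.
  remainder 3/5y^2 + y - 16/9z ≠ 0; add k_6 = 3/5y^2 + y - 16/9z to the basis.

S(h_1,k_5): lcm = xyz. S = -85/9xz + 7/45yz^2 - 1/3yz - 2/9z^2 - 5/9z.
  leading term xz: subtract (-187/8z)·k_4 from -85/9xz + 7/45yz^2 - 1/3yz - 2/9z^2 - 5/9z → 7/45yz^2 - 6yz - 2/9z^2 - 10z
  leading term yz^2: subtract (-7z)·k_5 from 7/45yz^2 - 6yz - 2/9z^2 - 10z → -6yz - 16/9z^2 - 10z
  leading term yz: subtract (270)·k_5 from -6yz - 16/9z^2 - 10z → -16/9z^2 + 50z
  leading term z^2: no divisor's leading term divides it; move -16/9z^2 to the remainder.
  leading term z: no divisor's leading term divides it; move 50z to the remainder.
  remainder -16/9z^2 + 50z ≠ 0; add k_7 = -16/9z^2 + 50z to the basis.

The other S-polynomials (S(h_2,h_3), S(h_2,k_4), S(h_3,k_4), S(h_2,k_5), S(h_3,k_5), S(k_4,k_5), S(h_1,k_6), S(h_2,k_6), S(h_3,k_6), S(k_4,k_6), S(k_5,k_6), S(h_1,k_7), S(h_2,k_7), S(h_3,k_7), S(k_4,k_7), S(k_5,k_7), S(k_6,k_7)) all reduce to 0 modulo the current basis, so we have a Gröbner basis.
Inter-reduce: drop elements whose leading term is divisible by another's, tail-reduce, and make monic.
Reduced Gröbner basis: {x - 3/5y - 1, y^2 + 5/3y - 80/27z, yz + 10z, z^2 - 225/8z}.

The two bases agree; hence the ideals are identical.
The choice of monomial ordering does not affect the verdict — as long as both bases are computed under the same ordering, their equality decides ideal equality.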